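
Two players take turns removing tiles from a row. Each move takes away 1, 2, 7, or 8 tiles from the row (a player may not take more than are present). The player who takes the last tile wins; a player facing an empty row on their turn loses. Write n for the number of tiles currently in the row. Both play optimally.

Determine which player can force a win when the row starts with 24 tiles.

The second player wins.

Classify positions by backward induction: terminal positions (no move available) are L. From any other position, the mover wins iff some move reaches an L.
n=0: no move → L
n=1: reaches L-position 0 → W
n=2: reaches L-position 0 → W
n=3: only reaches 2(W), 1(W), all W → L
n=4: reaches L-position 3 → W
n=5: reaches L-position 3 → W
n=6: only reaches 5(W), 4(W), all W → L
n=7: reaches L-position 6 → W
n=8: reaches L-position 6 → W
n=9: only reaches 8(W), 7(W), 2(W), 1(W), all W → L
n=10: reaches L-position 9 → W
n=11: reaches L-position 9 → W
n=12: only reaches 11(W), 10(W), 5(W), 4(W), all W → L
n=13: reaches L-position 12 → W
n=14: reaches L-position 12 → W
n=15: only reaches 14(W), 13(W), 8(W), 7(W), all W → L
n=16: reaches L-position 15 → W
n=17: reaches L-position 15 → W
n=18: only reaches 17(W), 16(W), 11(W), 10(W), all W → L
n=19: reaches L-position 18 → W
n=20: reaches L-position 18 → W
n=21: only reaches 20(W), 19(W), 14(W), 13(W), all W → L
n=22: reaches L-position 21 → W
n=23: reaches L-position 21 → W
n=24: only reaches 23(W), 22(W), 17(W), 16(W), all W → L
The starting position 24 is L: whatever the player to move does, the opponent receives a W position.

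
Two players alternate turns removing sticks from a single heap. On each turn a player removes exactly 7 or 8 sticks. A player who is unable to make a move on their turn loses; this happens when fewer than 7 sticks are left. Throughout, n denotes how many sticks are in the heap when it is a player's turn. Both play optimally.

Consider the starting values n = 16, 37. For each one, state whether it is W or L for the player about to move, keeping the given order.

16: L, 37: W

Compute win/loss labels from the base case upward. A position with no move is L. Any other position is W if it can reach an L in one move, else L.
n=0: no move → L
n=1: no move → L
n=2: no move → L
n=3: no move → L
n=4: no move → L
n=5: no move → L
n=6: no move → L
n=7: W (go to 0, an L position)
n=8: W (go to 1, an L position)
n=9: W (go to 2, an L position)
n=10: W (go to 3, an L position)
n=11: W (go to 4, an L position)
n=12: W (go to 5, an L position)
n=13: W (go to 6, an L position)
n=14: W (go to 6, an L position)
n=15: L (options 8(W), 7(W) are all W)
n=16: L (options 9(W), 8(W) are all W)
n=17: L (options 10(W), 9(W) are all W)
n=18: L (options 11(W), 10(W) are all W)
n=19: L (options 12(W), 11(W) are all W)
n=20: L (options 13(W), 12(W) are all W)
n=21: L (options 14(W), 13(W) are all W)
n=22: W (go to 15, an L position)
n=23: W (go to 16, an L position)
n=24: W (go to 17, an L position)
n=25: W (go to 18, an L position)
n=26: W (go to 19, an L position)
n=27: W (go to 20, an L position)
n=28: W (go to 21, an L position)
n=29: W (go to 21, an L position)
n=30: L (options 23(W), 22(W) are all W)
n=31: L (options 24(W), 23(W) are all W)
n=32: L (options 25(W), 24(W) are all W)
n=33: L (options 26(W), 25(W) are all W)
n=34: L (options 27(W), 26(W) are all W)
n=35: L (options 28(W), 27(W) are all W)
n=36: L (options 29(W), 28(W) are all W)
n=37: W (go to 30, an L position)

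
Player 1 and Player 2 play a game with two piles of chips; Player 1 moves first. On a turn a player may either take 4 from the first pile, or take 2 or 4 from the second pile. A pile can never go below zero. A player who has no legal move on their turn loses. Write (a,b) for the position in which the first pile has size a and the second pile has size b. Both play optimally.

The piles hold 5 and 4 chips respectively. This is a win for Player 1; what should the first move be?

Compute win/loss labels from the base case upward. A position with no move is L. Any other position is W if it can reach an L in one move, else L.
No move ever increases a pile, so every position that can arise here has a ≤ 5 and b ≤ 4; it is enough to label the cells with 0 ≤ a ≤ 5 and 0 ≤ b ≤ 4.
Every move lowers a or b (never raises either), so fill the grid row by row in increasing a, and left to right within a row: each cell's successors are then already labelled.
      b=0  b=1  b=2  b=3  b=4
a=0:    L    L    W    W    W
a=1:    L    L    W    W    W
a=2:    L    L    W    W    W
a=3:    L    L    W    W    W
a=4:    W    W    L    L    W
a=5:    W    W    L    L    W
Cells with no legal move (terminal, hence L): (0,0), (0,1), (1,0), (1,1), (2,0), (2,1), (3,0), (3,1).
The remaining L cells, each justified by listing all of its moves:
(4,2): L (options (0,2)(W), (4,0)(W) are all W)
(4,3): L (options (0,3)(W), (4,1)(W) are all W)
(5,2): L (options (1,2)(W), (5,0)(W) are all W)
(5,3): L (options (1,3)(W), (5,1)(W) are all W)
Every other cell has at least one move into one of the L cells above, so it is W.
From (5,4), the L positions reachable in one move are: (5,2).

Move to (5,2).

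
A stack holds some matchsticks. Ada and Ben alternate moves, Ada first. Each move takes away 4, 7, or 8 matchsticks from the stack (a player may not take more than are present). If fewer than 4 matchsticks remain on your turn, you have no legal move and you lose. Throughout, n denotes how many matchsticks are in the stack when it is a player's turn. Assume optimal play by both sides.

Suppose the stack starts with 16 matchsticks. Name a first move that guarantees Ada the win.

Remove 4, leaving 12.

Work bottom-up. With no move the player to move loses. Otherwise the position is W if at least one move leads to an L position for the opponent, and L if every move leads to a W.
n=0: no move → L
n=1: no move → L
n=2: no move → L
n=3: no move → L
n=4: can move to 0, which is L ⇒ W
n=5: can move to 1, which is L ⇒ W
n=6: can move to 2, which is L ⇒ W
n=7: can move to 3, which is L ⇒ W
n=8: can move to 1, which is L ⇒ W
n=9: can move to 2, which is L ⇒ W
n=10: can move to 3, which is L ⇒ W
n=11: can move to 3, which is L ⇒ W
n=12: moves to 8(W), 5(W), 4(W); every one is W ⇒ L
n=13: moves to 9(W), 6(W), 5(W); every one is W ⇒ L
n=14: moves to 10(W), 7(W), 6(W); every one is W ⇒ L
n=15: moves to 11(W), 8(W), 7(W); every one is W ⇒ L
n=16: can move to 12, which is L ⇒ W
From 16, the L positions reachable in one move are: 12.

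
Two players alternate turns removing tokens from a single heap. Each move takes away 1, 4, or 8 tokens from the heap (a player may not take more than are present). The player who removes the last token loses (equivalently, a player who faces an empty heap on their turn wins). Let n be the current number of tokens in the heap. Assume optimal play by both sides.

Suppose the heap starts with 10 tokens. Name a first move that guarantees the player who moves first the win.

Remove 4, leaving 6.

Use the standard recursion: the mover wins at a terminal position; elsewhere, the mover wins exactly when some move hands the opponent an L position.
n=0: no move; the opponent has just taken the last token and therefore loses → W
n=1: L (sole option 0(W) is W)
n=2: W (go to 1, an L position)
n=3: L (sole option 2(W) is W)
n=4: W (go to 3, an L position)
n=5: W (go to 1, an L position)
n=6: L (options 5(W), 2(W) are all W)
n=7: W (go to 6, an L position)
n=8: L (options 7(W), 4(W), 0(W) are all W)
n=9: W (go to 8, an L position)
n=10: W (go to 6, an L position)
From 10, the L positions reachable in one move are: 6.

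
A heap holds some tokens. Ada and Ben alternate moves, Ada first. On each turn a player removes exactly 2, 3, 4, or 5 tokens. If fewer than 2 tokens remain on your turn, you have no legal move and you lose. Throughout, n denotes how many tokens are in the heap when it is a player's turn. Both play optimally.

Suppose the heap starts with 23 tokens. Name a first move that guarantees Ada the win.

Positions with no move are L. A position that does have a move is losing for the player to move precisely when every available move leads to a winning position for the opponent. Fill in the labels:
n=0: no move → L
n=1: no move → L
n=2: reaches L-position 0 → W
n=3: reaches L-position 1 → W
n=4: reaches L-position 1 → W
n=5: reaches L-position 1 → W
n=6: reaches L-position 1 → W
n=7: only reaches 5(W), 4(W), 3(W), 2(W), all W → L
n=8: only reaches 6(W), 5(W), 4(W), 3(W), all W → L
n=9: reaches L-position 7 → W
n=10: reaches L-position 8 → W
n=11: reaches L-position 8 → W
n=12: reaches L-position 8 → W
n=13: reaches L-position 8 → W
n=14: only reaches 12(W), 11(W), 10(W), 9(W), all W → L
n=15: only reaches 13(W), 12(W), 11(W), 10(W), all W → L
n=16: reaches L-position 14 → W
n=17: reaches L-position 15 → W
n=18: reaches L-position 15 → W
n=19: reaches L-position 15 → W
n=20: reaches L-position 15 → W
n=21: only reaches 19(W), 18(W), 17(W), 16(W), all W → L
n=22: only reaches 20(W), 19(W), 18(W), 17(W), all W → L
n=23: reaches L-position 21 → W
From 23, the L positions reachable in one move are: 21.

Remove 2, leaving 21.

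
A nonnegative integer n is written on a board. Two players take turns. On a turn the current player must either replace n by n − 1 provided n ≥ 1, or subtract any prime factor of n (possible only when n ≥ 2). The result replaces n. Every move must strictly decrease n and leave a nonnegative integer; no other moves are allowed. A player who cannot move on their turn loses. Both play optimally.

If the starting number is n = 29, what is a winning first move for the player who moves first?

Classify positions by backward induction: terminal positions (no move available) are L. From any other position, the mover wins iff some move reaches an L.
n=0: no move → L
n=1: W (go to 0, an L position)
n=2: W (go to 0, an L position)
n=3: W (go to 0, an L position)
n=4: L (options 2(W), 3(W) are all W)
n=5: W (go to 0, an L position)
n=6: W (go to 4, an L position)
n=7: W (go to 0, an L position)
n=8: L (options 6(W), 7(W) are all W)
n=9: W (go to 8, an L position)
n=10: W (go to 8, an L position)
n=11: W (go to 0, an L position)
n=12: L (options 9(W), 10(W), 11(W) are all W)
n=13: W (go to 0, an L position)
n=14: W (go to 12, an L position)
n=15: W (go to 12, an L position)
n=16: L (options 14(W), 15(W) are all W)
n=17: W (go to 0, an L position)
n=18: W (go to 16, an L position)
n=19: W (go to 0, an L position)
n=20: L (options 15(W), 18(W), 19(W) are all W)
n=21: W (go to 20, an L position)
n=22: W (go to 20, an L position)
n=23: W (go to 0, an L position)
n=24: L (options 21(W), 22(W), 23(W) are all W)
n=25: W (go to 20, an L position)
n=26: W (go to 24, an L position)
n=27: W (go to 24, an L position)
n=28: L (options 21(W), 26(W), 27(W) are all W)
n=29: W (go to 0, an L position)
From 29, the L positions reachable in one move are: 0, 28. Any move reaching one of these is winning.

Move to 0.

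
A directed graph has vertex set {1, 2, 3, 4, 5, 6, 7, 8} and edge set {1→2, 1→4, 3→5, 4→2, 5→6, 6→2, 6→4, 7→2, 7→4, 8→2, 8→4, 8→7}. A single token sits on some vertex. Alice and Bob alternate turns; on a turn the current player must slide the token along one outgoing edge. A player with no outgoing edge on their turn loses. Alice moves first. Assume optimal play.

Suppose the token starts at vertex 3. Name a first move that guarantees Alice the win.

Compute win/loss labels from the base case upward. A position with no move is L. Any other position is W if it can reach an L in one move, else L.
Every edge goes from a vertex to one that appears earlier in the order 2, 4, 7, 8, 6, 5, 3, 1, so processing vertices in that order labels each vertex after all of its successors.
2: no outgoing edge → L
4: reaches L-position 2 → W
7: reaches L-position 2 → W
8: reaches L-position 2 → W
6: reaches L-position 2 → W
5: only reaches 6(W), which is W → L
3: reaches L-position 5 → W
1: reaches L-position 2 → W
From 3, the L positions reachable in one move are: 5.

Move to 5.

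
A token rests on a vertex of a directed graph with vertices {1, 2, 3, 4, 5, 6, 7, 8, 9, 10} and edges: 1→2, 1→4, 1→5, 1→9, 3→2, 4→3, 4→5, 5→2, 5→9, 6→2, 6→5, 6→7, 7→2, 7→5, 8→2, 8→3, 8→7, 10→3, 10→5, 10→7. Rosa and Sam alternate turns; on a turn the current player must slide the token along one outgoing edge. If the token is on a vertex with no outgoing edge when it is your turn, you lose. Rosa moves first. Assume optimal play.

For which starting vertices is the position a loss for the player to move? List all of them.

2, 4, 9, 10

Label each position W (a win for the player to move) or L (a loss). A position with no legal move is L; any other position is W exactly when some move reaches an L, and L when every move reaches a W.
Every edge goes from a vertex to one that appears earlier in the order 2, 9, 5, 7, 3, 8, 4, 10, 6, 1, so processing vertices in that order labels each vertex after all of its successors.
2: no outgoing edge → L
9: no outgoing edge → L
5: →9(L), so W
7: →2(L), so W
3: →2(L), so W
8: →2(L), so W
4: →3(W), 5(W) — all W, so L
10: →3(W), 7(W), 5(W) — all W, so L
6: →2(L), so W
1: →4(L), so W
The losing starting vertices are exactly the entries labelled L in this table (4 of them).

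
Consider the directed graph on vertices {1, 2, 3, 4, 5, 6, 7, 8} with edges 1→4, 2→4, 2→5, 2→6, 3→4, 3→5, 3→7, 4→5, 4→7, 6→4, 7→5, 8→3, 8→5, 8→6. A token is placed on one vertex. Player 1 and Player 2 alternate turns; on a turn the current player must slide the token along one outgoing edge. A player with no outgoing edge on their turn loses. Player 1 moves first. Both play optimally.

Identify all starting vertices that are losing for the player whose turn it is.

Label each position W (a win for the player to move) or L (a loss). A position with no legal move is L; any other position is W exactly when some move reaches an L, and L when every move reaches a W.
Every edge goes from a vertex to one that appears earlier in the order 5, 7, 4, 3, 6, 8, 2, 1, so processing vertices in that order labels each vertex after all of its successors.
5: no outgoing edge → L
7: reaches L-position 5 → W
4: reaches L-position 5 → W
3: reaches L-position 5 → W
6: only reaches 4(W), which is W → L
8: reaches L-position 6 → W
2: reaches L-position 6 → W
1: only reaches 4(W), which is W → L
The losing starting vertices are exactly the entries labelled L in this table (3 of them).

1, 5, 6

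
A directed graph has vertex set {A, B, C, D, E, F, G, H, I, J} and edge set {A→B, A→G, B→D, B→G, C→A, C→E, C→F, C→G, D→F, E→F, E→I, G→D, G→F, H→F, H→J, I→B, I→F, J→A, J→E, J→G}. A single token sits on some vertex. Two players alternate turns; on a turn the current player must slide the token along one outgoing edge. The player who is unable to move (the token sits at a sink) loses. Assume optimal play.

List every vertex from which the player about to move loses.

B, F, J

Classify positions by backward induction: terminal positions (no move available) are L. From any other position, the mover wins iff some move reaches an L.
Every edge goes from a vertex to one that appears earlier in the order F, D, G, B, A, I, E, C, J, H, so processing vertices in that order labels each vertex after all of its successors.
F: no outgoing edge → L
D: →F(L), so W
G: →F(L), so W
B: →G(W), D(W) — all W, so L
A: →B(L), so W
I: →B(L), so W
E: →F(L), so W
C: →F(L), so W
J: →E(W), A(W), G(W) — all W, so L
H: →J(L), so W
Reading off the rows marked L gives the requested list; there are 3 such vertices.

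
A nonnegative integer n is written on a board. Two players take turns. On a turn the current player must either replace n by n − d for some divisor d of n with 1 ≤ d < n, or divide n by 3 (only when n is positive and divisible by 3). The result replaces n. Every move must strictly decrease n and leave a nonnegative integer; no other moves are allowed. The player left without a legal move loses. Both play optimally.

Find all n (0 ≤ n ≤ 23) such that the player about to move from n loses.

0, 1, 4, 7, 9, 11, 13, 15, 17, 19, 23

Build the W/L table. Terminal = L. A non-terminal position is W if it has a move to some L; otherwise it is L.
n=0: no move → L
n=1: no move → L
n=2: →1(L), so W
n=3: →1(L), so W
n=4: →2(W), 3(W) — all W, so L
n=5: →4(L), so W
n=6: →4(L), so W
n=7: →6(W) only, which is W, so L
n=8: →4(L), so W
n=9: →3(W), 6(W), 8(W) — all W, so L
n=10: →9(L), so W
n=11: →10(W) only, which is W, so L
n=12: →4(L), so W
n=13: →12(W) only, which is W, so L
n=14: →7(L), so W
n=15: →5(W), 10(W), 12(W), 14(W) — all W, so L
n=16: →15(L), so W
n=17: →16(W) only, which is W, so L
n=18: →9(L), so W
n=19: →18(W) only, which is W, so L
n=20: →15(L), so W
n=21: →7(L), so W
n=22: →11(L), so W
n=23: →22(W) only, which is W, so L
Reading off the rows marked L gives the requested list; there are 11 such values of n.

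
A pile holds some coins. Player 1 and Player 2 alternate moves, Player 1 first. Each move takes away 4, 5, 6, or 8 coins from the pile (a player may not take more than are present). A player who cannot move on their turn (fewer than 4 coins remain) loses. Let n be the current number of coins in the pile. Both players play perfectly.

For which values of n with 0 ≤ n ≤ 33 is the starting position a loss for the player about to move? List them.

Build the W/L table. Terminal = L. A non-terminal position is W if it has a move to some L; otherwise it is L.
n=0: no move → L
n=1: no move → L
n=2: no move → L
n=3: no move → L
n=4: can move to 0, which is L ⇒ W
n=5: can move to 1, which is L ⇒ W
n=6: can move to 2, which is L ⇒ W
n=7: can move to 3, which is L ⇒ W
n=8: can move to 3, which is L ⇒ W
n=9: can move to 3, which is L ⇒ W
n=10: can move to 2, which is L ⇒ W
n=11: can move to 3, which is L ⇒ W
n=12: moves to 8(W), 7(W), 6(W), 4(W); every one is W ⇒ L
n=13: moves to 9(W), 8(W), 7(W), 5(W); every one is W ⇒ L
n=14: moves to 10(W), 9(W), 8(W), 6(W); every one is W ⇒ L
n=15: moves to 11(W), 10(W), 9(W), 7(W); every one is W ⇒ L
n=16: can move to 12, which is L ⇒ W
n=17: can move to 13, which is L ⇒ W
n=18: can move to 14, which is L ⇒ W
n=19: can move to 15, which is L ⇒ W
n=20: can move to 15, which is L ⇒ W
n=21: can move to 15, which is L ⇒ W
n=22: can move to 14, which is L ⇒ W
n=23: can move to 15, which is L ⇒ W
n=24: moves to 20(W), 19(W), 18(W), 16(W); every one is W ⇒ L
n=25: moves to 21(W), 20(W), 19(W), 17(W); every one is W ⇒ L
n=26: moves to 22(W), 21(W), 20(W), 18(W); every one is W ⇒ L
n=27: moves to 23(W), 22(W), 21(W), 19(W); every one is W ⇒ L
n=28: can move to 24, which is L ⇒ W
n=29: can move to 25, which is L ⇒ W
n=30: can move to 26, which is L ⇒ W
n=31: can move to 27, which is L ⇒ W
n=32: can move to 27, which is L ⇒ W
n=33: can move to 27, which is L ⇒ W
Reading off the rows marked L gives the requested list; there are 12 such values of n.

0, 1, 2, 3, 12, 13, 14, 15, 24, 25, 26, 27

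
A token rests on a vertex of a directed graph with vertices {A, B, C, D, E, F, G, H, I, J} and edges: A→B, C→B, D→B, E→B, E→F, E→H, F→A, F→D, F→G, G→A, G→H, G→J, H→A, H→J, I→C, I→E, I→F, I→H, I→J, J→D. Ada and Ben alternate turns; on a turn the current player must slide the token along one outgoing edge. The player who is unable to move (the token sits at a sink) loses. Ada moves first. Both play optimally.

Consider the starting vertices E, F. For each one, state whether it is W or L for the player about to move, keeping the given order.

Compute win/loss labels from the base case upward. A position with no move is L. Any other position is W if it can reach an L in one move, else L.
Every edge goes from a vertex to one that appears earlier in the order B, A, D, J, C, H, G, F, E, I, so processing vertices in that order labels each vertex after all of its successors.
B: no outgoing edge → L
A: reaches L-position B → W
D: reaches L-position B → W
J: only reaches D(W), which is W → L
C: reaches L-position B → W
H: reaches L-position J → W
G: reaches L-position J → W
F: only reaches G(W), D(W), A(W), all W → L
E: reaches L-position F → W
I: reaches L-position F → W

E: W, F: L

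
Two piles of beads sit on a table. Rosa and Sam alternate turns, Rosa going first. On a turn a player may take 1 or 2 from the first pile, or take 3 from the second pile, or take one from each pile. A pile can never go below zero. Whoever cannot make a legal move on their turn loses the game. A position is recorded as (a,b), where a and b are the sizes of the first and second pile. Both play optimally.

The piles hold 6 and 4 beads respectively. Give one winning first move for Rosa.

Label each position W (a win for the player to move) or L (a loss). A position with no legal move is L; any other position is W exactly when some move reaches an L, and L when every move reaches a W.
No move ever increases a pile, so every position that can arise here has a ≤ 6 and b ≤ 4; it is enough to label the cells with 0 ≤ a ≤ 6 and 0 ≤ b ≤ 4.
Every move lowers a or b (never raises either), so fill the grid row by row in increasing a, and left to right within a row: each cell's successors are then already labelled.
      b=0  b=1  b=2  b=3  b=4
a=0:    L    L    L    W    W
a=1:    W    W    W    W    L
a=2:    W    W    W    L    W
a=3:    L    L    L    W    W
a=4:    W    W    W    W    L
a=5:    W    W    W    L    W
a=6:    L    L    L    W    W
Cells with no legal move (terminal, hence L): (0,0), (0,1), (0,2).
The remaining L cells, each justified by listing all of its moves:
(1,4): →(0,4)(W), (1,1)(W), (0,3)(W) — all W, so L
(2,3): →(1,3)(W), (0,3)(W), (2,0)(W), (1,2)(W) — all W, so L
(3,0): →(2,0)(W), (1,0)(W) — all W, so L
(3,1): →(2,1)(W), (1,1)(W), (2,0)(W) — all W, so L
(3,2): →(2,2)(W), (1,2)(W), (2,1)(W) — all W, so L
(4,4): →(3,4)(W), (2,4)(W), (4,1)(W), (3,3)(W) — all W, so L
(5,3): →(4,3)(W), (3,3)(W), (5,0)(W), (4,2)(W) — all W, so L
(6,0): →(5,0)(W), (4,0)(W) — all W, so L
(6,1): →(5,1)(W), (4,1)(W), (5,0)(W) — all W, so L
(6,2): →(5,2)(W), (4,2)(W), (5,1)(W) — all W, so L
Every other cell has at least one move into one of the L cells above, so it is W.
From (6,4), the L positions reachable in one move are: (4,4), (6,1), (5,3). Any move reaching one of these is winning.

Move to (4,4).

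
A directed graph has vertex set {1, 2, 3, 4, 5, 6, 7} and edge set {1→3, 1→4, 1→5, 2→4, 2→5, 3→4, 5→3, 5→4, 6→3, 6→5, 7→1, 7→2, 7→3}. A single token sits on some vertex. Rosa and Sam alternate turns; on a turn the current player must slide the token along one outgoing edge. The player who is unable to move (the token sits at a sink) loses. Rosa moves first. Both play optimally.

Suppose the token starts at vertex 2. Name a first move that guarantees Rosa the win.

Move to 4.

Compute win/loss labels from the base case upward. A position with no move is L. Any other position is W if it can reach an L in one move, else L.
Every edge goes from a vertex to one that appears earlier in the order 4, 3, 5, 1, 2, 6, 7, so processing vertices in that order labels each vertex after all of its successors.
4: no outgoing edge → L
3: →4(L), so W
5: →4(L), so W
1: →4(L), so W
2: →4(L), so W
6: →5(W), 3(W) — all W, so L
7: →2(W), 1(W), 3(W) — all W, so L
From 2, the L positions reachable in one move are: 4.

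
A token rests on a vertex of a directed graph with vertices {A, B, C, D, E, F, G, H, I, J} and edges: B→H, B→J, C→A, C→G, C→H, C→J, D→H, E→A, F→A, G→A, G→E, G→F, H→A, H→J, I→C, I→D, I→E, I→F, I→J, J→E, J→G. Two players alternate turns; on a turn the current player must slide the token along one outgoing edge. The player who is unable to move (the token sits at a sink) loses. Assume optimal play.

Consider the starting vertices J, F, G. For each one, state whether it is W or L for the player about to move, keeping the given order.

J: L, F: W, G: W

Label each position W (a win for the player to move) or L (a loss). A position with no legal move is L; any other position is W exactly when some move reaches an L, and L when every move reaches a W.
Every edge goes from a vertex to one that appears earlier in the order A, E, F, G, J, H, D, C, B, I, so processing vertices in that order labels each vertex after all of its successors.
A: no outgoing edge → L
E: reaches L-position A → W
F: reaches L-position A → W
G: reaches L-position A → W
J: only reaches G(W), E(W), all W → L
H: reaches L-position J → W
D: only reaches H(W), which is W → L
C: reaches L-position J → W
B: reaches L-position J → W
I: reaches L-position D → W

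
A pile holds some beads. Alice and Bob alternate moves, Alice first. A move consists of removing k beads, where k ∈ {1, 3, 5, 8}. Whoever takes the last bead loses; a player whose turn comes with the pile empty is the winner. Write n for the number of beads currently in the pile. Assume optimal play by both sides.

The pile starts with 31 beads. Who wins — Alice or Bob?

Build the W/L table. Terminal = W. A non-terminal position is W if it has a move to some L; otherwise it is L.
n=0: no move; the opponent has just taken the last bead and therefore loses → W
n=1: L (sole option 0(W) is W)
n=2: W (go to 1, an L position)
n=3: L (options 2(W), 0(W) are all W)
n=4: W (go to 3, an L position)
n=5: L (options 4(W), 2(W), 0(W) are all W)
n=6: W (go to 5, an L position)
n=7: L (options 6(W), 4(W), 2(W) are all W)
n=8: W (go to 7, an L position)
n=9: W (go to 1, an L position)
n=10: W (go to 7, an L position)
n=11: W (go to 3, an L position)
n=12: W (go to 7, an L position)
n=13: W (go to 5, an L position)
n=14: L (options 13(W), 11(W), 9(W), 6(W) are all W)
n=15: W (go to 14, an L position)
n=16: L (options 15(W), 13(W), 11(W), 8(W) are all W)
n=17: W (go to 16, an L position)
n=18: L (options 17(W), 15(W), 13(W), 10(W) are all W)
n=19: W (go to 18, an L position)
n=20: L (options 19(W), 17(W), 15(W), 12(W) are all W)
n=21: W (go to 20, an L position)
n=22: W (go to 14, an L position)
n=23: W (go to 20, an L position)
n=24: W (go to 16, an L position)
n=25: W (go to 20, an L position)
n=26: W (go to 18, an L position)
n=27: L (options 26(W), 24(W), 22(W), 19(W) are all W)
n=28: W (go to 27, an L position)
n=29: L (options 28(W), 26(W), 24(W), 21(W) are all W)
n=30: W (go to 29, an L position)
n=31: L (options 30(W), 28(W), 26(W), 23(W) are all W)
Every move from 31 reaches a W position, so the mover loses.

Bob wins.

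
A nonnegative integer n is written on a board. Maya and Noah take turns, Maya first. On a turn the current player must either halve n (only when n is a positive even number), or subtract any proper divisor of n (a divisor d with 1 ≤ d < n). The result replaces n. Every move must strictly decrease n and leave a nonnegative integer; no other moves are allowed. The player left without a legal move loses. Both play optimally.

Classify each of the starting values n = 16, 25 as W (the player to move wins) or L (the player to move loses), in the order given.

Positions with no move are L. A position that does have a move is losing for the player to move precisely when every available move leads to a winning position for the opponent. Fill in the labels:
n=0: no move → L
n=1: no move → L
n=2: →1(L), so W
n=3: →2(W) only, which is W, so L
n=4: →3(L), so W
n=5: →4(W) only, which is W, so L
n=6: →3(L), so W
n=7: →6(W) only, which is W, so L
n=8: →7(L), so W
n=9: →6(W), 8(W) — all W, so L
n=10: →5(L), so W
n=11: →10(W) only, which is W, so L
n=12: →9(L), so W
n=13: →12(W) only, which is W, so L
n=14: →7(L), so W
n=15: →10(W), 12(W), 14(W) — all W, so L
n=16: →15(L), so W
n=17: →16(W) only, which is W, so L
n=18: →9(L), so W
n=19: →18(W) only, which is W, so L
n=20: →15(L), so W
n=21: →14(W), 18(W), 20(W) — all W, so L
n=22: →11(L), so W
n=23: →22(W) only, which is W, so L
n=24: →21(L), so W
n=25: →20(W), 24(W) — all W, so L

16: W, 25: L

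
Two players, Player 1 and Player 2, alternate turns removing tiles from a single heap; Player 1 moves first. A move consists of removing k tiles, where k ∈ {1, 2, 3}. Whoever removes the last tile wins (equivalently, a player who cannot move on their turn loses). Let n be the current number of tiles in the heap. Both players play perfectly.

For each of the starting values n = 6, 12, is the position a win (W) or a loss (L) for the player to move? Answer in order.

Work bottom-up. With no move the player to move loses. Otherwise the position is W if at least one move leads to an L position for the opponent, and L if every move leads to a W.
n=0: no move → L
n=1: →0(L), so W
n=2: →0(L), so W
n=3: →0(L), so W
n=4: →3(W), 2(W), 1(W) — all W, so L
n=5: →4(L), so W
n=6: →4(L), so W
n=7: →4(L), so W
n=8: →7(W), 6(W), 5(W) — all W, so L
n=9: →8(L), so W
n=10: →8(L), so W
n=11: →8(L), so W
n=12: →11(W), 10(W), 9(W) — all W, so L

6: W, 12: L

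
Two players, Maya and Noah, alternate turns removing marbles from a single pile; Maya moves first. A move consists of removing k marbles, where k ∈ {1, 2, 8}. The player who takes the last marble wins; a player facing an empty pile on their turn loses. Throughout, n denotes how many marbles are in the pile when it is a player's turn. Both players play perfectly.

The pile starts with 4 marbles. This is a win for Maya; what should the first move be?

Positions with no move are L. A position that does have a move is losing for the player to move precisely when every available move leads to a winning position for the opponent. Fill in the labels:
n=0: no move → L
n=1: W (go to 0, an L position)
n=2: W (go to 0, an L position)
n=3: L (options 2(W), 1(W) are all W)
n=4: W (go to 3, an L position)
From 4, the L positions reachable in one move are: 3.

Remove 1, leaving 3.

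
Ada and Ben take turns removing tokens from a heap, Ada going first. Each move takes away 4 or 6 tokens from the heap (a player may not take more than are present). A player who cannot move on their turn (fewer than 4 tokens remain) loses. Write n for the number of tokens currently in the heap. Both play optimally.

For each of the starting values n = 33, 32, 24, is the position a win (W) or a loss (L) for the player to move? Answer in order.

Positions with no move are L. A position that does have a move is losing for the player to move precisely when every available move leads to a winning position for the opponent. Fill in the labels:
n=0: no move → L
n=1: no move → L
n=2: no move → L
n=3: no move → L
n=4: W (go to 0, an L position)
n=5: W (go to 1, an L position)
n=6: W (go to 2, an L position)
n=7: W (go to 3, an L position)
n=8: W (go to 2, an L position)
n=9: W (go to 3, an L position)
n=10: L (options 6(W), 4(W) are all W)
n=11: L (options 7(W), 5(W) are all W)
n=12: L (options 8(W), 6(W) are all W)
n=13: L (options 9(W), 7(W) are all W)
n=14: W (go to 10, an L position)
n=15: W (go to 11, an L position)
n=16: W (go to 12, an L position)
n=17: W (go to 13, an L position)
n=18: W (go to 12, an L position)
n=19: W (go to 13, an L position)
n=20: L (options 16(W), 14(W) are all W)
n=21: L (options 17(W), 15(W) are all W)
n=22: L (options 18(W), 16(W) are all W)
n=23: L (options 19(W), 17(W) are all W)
n=24: W (go to 20, an L position)
n=25: W (go to 21, an L position)
n=26: W (go to 22, an L position)
n=27: W (go to 23, an L position)
n=28: W (go to 22, an L position)
n=29: W (go to 23, an L position)
n=30: L (options 26(W), 24(W) are all W)
n=31: L (options 27(W), 25(W) are all W)
n=32: L (options 28(W), 26(W) are all W)
n=33: L (options 29(W), 27(W) are all W)

33: L, 32: L, 24: W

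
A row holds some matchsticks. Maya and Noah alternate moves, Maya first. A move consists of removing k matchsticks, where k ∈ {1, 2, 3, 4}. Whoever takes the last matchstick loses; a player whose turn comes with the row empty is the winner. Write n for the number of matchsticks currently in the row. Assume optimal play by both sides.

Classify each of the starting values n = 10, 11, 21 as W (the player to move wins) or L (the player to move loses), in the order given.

Positions with no move are W. A position that does have a move is losing for the player to move precisely when every available move leads to a winning position for the opponent. Fill in the labels:
n=0: no move; the opponent has just taken the last matchstick and therefore loses → W
n=1: the only move is to 0(W), a W ⇒ L
n=2: can move to 1, which is L ⇒ W
n=3: can move to 1, which is L ⇒ W
n=4: can move to 1, which is L ⇒ W
n=5: can move to 1, which is L ⇒ W
n=6: moves to 5(W), 4(W), 3(W), 2(W); every one is W ⇒ L
n=7: can move to 6, which is L ⇒ W
n=8: can move to 6, which is L ⇒ W
n=9: can move to 6, which is L ⇒ W
n=10: can move to 6, which is L ⇒ W
n=11: moves to 10(W), 9(W), 8(W), 7(W); every one is W ⇒ L
n=12: can move to 11, which is L ⇒ W
n=13: can move to 11, which is L ⇒ W
n=14: can move to 11, which is L ⇒ W
n=15: can move to 11, which is L ⇒ W
n=16: moves to 15(W), 14(W), 13(W), 12(W); every one is W ⇒ L
n=17: can move to 16, which is L ⇒ W
n=18: can move to 16, which is L ⇒ W
n=19: can move to 16, which is L ⇒ W
n=20: can move to 16, which is L ⇒ W
n=21: moves to 20(W), 19(W), 18(W), 17(W); every one is W ⇒ L

10: W, 11: L, 21: L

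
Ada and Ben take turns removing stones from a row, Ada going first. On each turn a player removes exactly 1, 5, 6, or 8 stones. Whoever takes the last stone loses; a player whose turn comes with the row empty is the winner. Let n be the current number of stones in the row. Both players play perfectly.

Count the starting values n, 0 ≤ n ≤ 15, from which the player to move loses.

5

Classify positions by backward induction: terminal positions (no move available) are W. From any other position, the mover wins iff some move reaches an L.
n=0: no move; the opponent has just taken the last stone and therefore loses → W
n=1: the only move is to 0(W), a W ⇒ L
n=2: can move to 1, which is L ⇒ W
n=3: the only move is to 2(W), a W ⇒ L
n=4: can move to 3, which is L ⇒ W
n=5: moves to 4(W), 0(W); every one is W ⇒ L
n=6: can move to 5, which is L ⇒ W
n=7: can move to 1, which is L ⇒ W
n=8: can move to 3, which is L ⇒ W
n=9: can move to 3, which is L ⇒ W
n=10: can move to 5, which is L ⇒ W
n=11: can move to 5, which is L ⇒ W
n=12: moves to 11(W), 7(W), 6(W), 4(W); every one is W ⇒ L
n=13: can move to 12, which is L ⇒ W
n=14: moves to 13(W), 9(W), 8(W), 6(W); every one is W ⇒ L
n=15: can move to 14, which is L ⇒ W
L entries with 0 ≤ n ≤ 15: n = 1, 3, 5, 12, 14; that makes 5.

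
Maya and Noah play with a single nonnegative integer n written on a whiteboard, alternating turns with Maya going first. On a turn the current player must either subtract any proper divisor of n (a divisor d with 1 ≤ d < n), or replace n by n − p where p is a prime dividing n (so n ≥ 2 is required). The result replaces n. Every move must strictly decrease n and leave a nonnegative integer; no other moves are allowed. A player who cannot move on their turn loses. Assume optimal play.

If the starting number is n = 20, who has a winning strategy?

Build the W/L table. Terminal = L. A non-terminal position is W if it has a move to some L; otherwise it is L.
n=0: no move → L
n=1: no move → L
n=2: →0(L), so W
n=3: →0(L), so W
n=4: →2(W), 3(W) — all W, so L
n=5: →0(L), so W
n=6: →4(L), so W
n=7: →0(L), so W
n=8: →4(L), so W
n=9: →6(W), 8(W) — all W, so L
n=10: →9(L), so W
n=11: →0(L), so W
n=12: →9(L), so W
n=13: →0(L), so W
n=14: →7(W), 12(W), 13(W) — all W, so L
n=15: →14(L), so W
n=16: →14(L), so W
n=17: →0(L), so W
n=18: →9(L), so W
n=19: →0(L), so W
n=20: →10(W), 15(W), 16(W), 18(W), 19(W) — all W, so L
Every move from 20 reaches a W position, so the mover loses.

Noah wins.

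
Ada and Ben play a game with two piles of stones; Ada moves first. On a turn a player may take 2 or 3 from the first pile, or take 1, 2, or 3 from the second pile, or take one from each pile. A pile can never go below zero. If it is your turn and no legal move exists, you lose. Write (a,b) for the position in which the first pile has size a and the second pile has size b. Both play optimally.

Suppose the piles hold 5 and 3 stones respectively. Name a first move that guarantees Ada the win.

Move to (5,0).

Compute win/loss labels from the base case upward. A position with no move is L. Any other position is W if it can reach an L in one move, else L.
No move ever increases a pile, so every position that can arise here has a ≤ 5 and b ≤ 3; it is enough to label the cells with 0 ≤ a ≤ 5 and 0 ≤ b ≤ 3.
Every move lowers a or b (never raises either), so fill the grid row by row in increasing a, and left to right within a row: each cell's successors are then already labelled.
      b=0  b=1  b=2  b=3
a=0:    L    W    W    W
a=1:    L    W    W    W
a=2:    W    W    L    W
a=3:    W    L    W    W
a=4:    W    L    W    W
a=5:    L    W    W    W
Cells with no legal move (terminal, hence L): (0,0), (1,0).
The remaining L cells, each justified by listing all of its moves:
(2,2): only reaches (0,2)(W), (2,1)(W), (2,0)(W), (1,1)(W), all W → L
(3,1): only reaches (1,1)(W), (0,1)(W), (3,0)(W), (2,0)(W), all W → L
(4,1): only reaches (2,1)(W), (1,1)(W), (4,0)(W), (3,0)(W), all W → L
(5,0): only reaches (3,0)(W), (2,0)(W), all W → L
Every other cell has at least one move into one of the L cells above, so it is W.
From (5,3), the L positions reachable in one move are: (5,0).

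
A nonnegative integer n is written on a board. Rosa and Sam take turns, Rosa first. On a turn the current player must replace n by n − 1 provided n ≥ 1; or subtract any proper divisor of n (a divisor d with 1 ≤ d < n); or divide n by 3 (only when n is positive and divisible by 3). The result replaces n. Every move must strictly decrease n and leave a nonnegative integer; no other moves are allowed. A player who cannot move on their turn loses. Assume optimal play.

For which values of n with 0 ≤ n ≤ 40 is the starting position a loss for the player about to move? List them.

0, 2, 5, 7, 9, 11, 13, 16, 19, 23, 25, 28, 31, 34, 37, 40

Use the standard recursion: the mover loses at a terminal position; elsewhere, the mover wins exactly when some move hands the opponent an L position.
n=0: no move → L
n=1: W (go to 0, an L position)
n=2: L (sole option 1(W) is W)
n=3: W (go to 2, an L position)
n=4: W (go to 2, an L position)
n=5: L (sole option 4(W) is W)
n=6: W (go to 2, an L position)
n=7: L (sole option 6(W) is W)
n=8: W (go to 7, an L position)
n=9: L (options 3(W), 6(W), 8(W) are all W)
n=10: W (go to 5, an L position)
n=11: L (sole option 10(W) is W)
n=12: W (go to 9, an L position)
n=13: L (sole option 12(W) is W)
n=14: W (go to 7, an L position)
n=15: W (go to 5, an L position)
n=16: L (options 8(W), 12(W), 14(W), 15(W) are all W)
n=17: W (go to 16, an L position)
n=18: W (go to 9, an L position)
n=19: L (sole option 18(W) is W)
n=20: W (go to 16, an L position)
n=21: W (go to 7, an L position)
n=22: W (go to 11, an L position)
n=23: L (sole option 22(W) is W)
n=24: W (go to 16, an L position)
n=25: L (options 20(W), 24(W) are all W)
n=26: W (go to 13, an L position)
n=27: W (go to 9, an L position)
n=28: L (options 14(W), 21(W), 24(W), 26(W), 27(W) are all W)
n=29: W (go to 28, an L position)
n=30: W (go to 25, an L position)
n=31: L (sole option 30(W) is W)
n=32: W (go to 16, an L position)
n=33: W (go to 11, an L position)
n=34: L (options 17(W), 32(W), 33(W) are all W)
n=35: W (go to 28, an L position)
n=36: W (go to 34, an L position)
n=37: L (sole option 36(W) is W)
n=38: W (go to 19, an L position)
n=39: W (go to 13, an L position)
n=40: L (options 20(W), 30(W), 32(W), 35(W), 36(W), 38(W), 39(W) are all W)
Reading off the rows marked L gives the requested list; there are 16 such values of n.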